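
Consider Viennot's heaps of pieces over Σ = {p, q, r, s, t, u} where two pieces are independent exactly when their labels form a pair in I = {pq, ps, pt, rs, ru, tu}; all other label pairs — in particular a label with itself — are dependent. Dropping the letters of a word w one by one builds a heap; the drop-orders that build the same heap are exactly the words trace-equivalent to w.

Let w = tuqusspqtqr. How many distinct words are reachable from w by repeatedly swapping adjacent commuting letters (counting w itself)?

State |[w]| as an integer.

0(t) covers ∅
1(u) covers ∅
2(q) covers 0:t, 1:u
3(u) covers 2:q
4(s) covers 3:u
5(s) covers 4:s
6(p) covers 3:u
7(q) covers 5:s
8(t) covers 7:q
9(q) covers 8:t
10(r) covers 6:p, 9:q
floor of heap: 0:t, 1:u
completions by unplaced set U, small U first (add the entries for U minus each lowest piece of U):
  |U|=1: {10}:1
  |U|=2: {6,10}:1  {9,10}:1
  |U|=3: {6,9,10}:2  {8,9,10}:1
  |U|=4: {6,8,9,10}:3  {7,8,9,10}:1
  |U|=5: {5,7,8,9,10}:1  {6,7,8,9,10}:4
  |U|=6: {4,5,7,8,9,10}:1  {5,6,7,8,9,10}:5
  |U|=7: {4,5,6,7,8,9,10}:6
  |U|=8: {3,4,5,6,7,8,9,10}:6
  |U|=9: {2,3,4,5,6,7,8,9,10}:6
  start at 0(t): 6
  start at 1(u): 6
sum over floor = 12

12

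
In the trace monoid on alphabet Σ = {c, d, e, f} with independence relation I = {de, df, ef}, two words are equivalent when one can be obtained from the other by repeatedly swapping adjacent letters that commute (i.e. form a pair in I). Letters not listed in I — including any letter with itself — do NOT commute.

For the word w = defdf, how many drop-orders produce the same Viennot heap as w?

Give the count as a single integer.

#0=d has no predecessor
#1=e has no predecessor
#2=f has no predecessor
#3=d depends on [0:d]
#4=f depends on [2:f]
sources: [0:d, 1:e, 2:f]
N(rest) = Σ N(rest − s) over sources s of rest; N(one piece) = 1:
  size 1 → [1]=1  [3]=1  [4]=1
  size 2 → [0,3]=1  [1,3]=2  [1,4]=2  [2,4]=1  [3,4]=2
  size 3 → [0,1,3]=3  [0,3,4]=3  [1,2,4]=3  [1,3,4]=6  [2,3,4]=3
  first=0(d) contributes 12
  first=1(e) contributes 6
  first=2(f) contributes 12
|[w]| = 30

30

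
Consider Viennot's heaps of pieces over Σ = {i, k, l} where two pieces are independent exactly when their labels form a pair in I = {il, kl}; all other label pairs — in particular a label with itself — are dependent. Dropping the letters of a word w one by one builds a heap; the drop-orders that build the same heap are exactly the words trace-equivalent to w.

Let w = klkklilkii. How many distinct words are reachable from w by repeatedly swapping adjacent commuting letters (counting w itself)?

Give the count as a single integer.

120

#0=k has no predecessor
#1=l has no predecessor
#2=k depends on [0:k]
#3=k depends on [2:k]
#4=l depends on [1:l]
#5=i depends on [3:k]
#6=l depends on [4:l]
#7=k depends on [5:i]
#8=i depends on [7:k]
#9=i depends on [8:i]
sources: [0:k, 1:l]
N(rest) = Σ N(rest − s) over sources s of rest; N(one piece) = 1:
  size 1 → [6]=1  [9]=1
  size 2 → [4,6]=1  [6,9]=2  [8,9]=1
  size 3 → [1,4,6]=1  [4,6,9]=3  [6,8,9]=3  [7,8,9]=1
  size 4 → [1,4,6,9]=4  [4,6,8,9]=6  [5,7,8,9]=1  [6,7,8,9]=4
  size 5 → [1,4,6,8,9]=10  [3,5,7,8,9]=1  [4,6,7,8,9]=10  [5,6,7,8,9]=5
  size 6 → [1,4,6,7,8,9]=20  [2,3,5,7,8,9]=1  [3,5,6,7,8,9]=6  [4,5,6,7,8,9]=15
  size 7 → [0,2,3,5,7,8,9]=1  [1,4,5,6,7,8,9]=35  [2,3,5,6,7,8,9]=7  [3,4,5,6,7,8,9]=21
  size 8 → [0,2,3,5,6,7,8,9]=8  [1,3,4,5,6,7,8,9]=56  [2,3,4,5,6,7,8,9]=28
  first=0(k) contributes 84
  first=1(l) contributes 36
|[w]| = 120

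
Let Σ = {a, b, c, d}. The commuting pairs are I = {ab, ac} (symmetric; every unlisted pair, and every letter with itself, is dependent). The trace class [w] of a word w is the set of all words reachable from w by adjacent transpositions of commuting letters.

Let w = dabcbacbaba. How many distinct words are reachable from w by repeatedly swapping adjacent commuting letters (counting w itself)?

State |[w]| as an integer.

piece 0:d — minimal
piece 1:a rests on {0:d}
piece 2:b rests on {0:d}
piece 3:c rests on {2:b}
piece 4:b rests on {3:c}
piece 5:a rests on {1:a}
piece 6:c rests on {4:b}
piece 7:b rests on {6:c}
piece 8:a rests on {5:a}
piece 9:b rests on {7:b}
piece 10:a rests on {8:a}
minimal pieces: {0:d}
ways to finish when only these pieces remain (= sum over removing one remaining piece with nothing left below it):
  1 left: {9}→1  {10}→1
  2 left: {7,9}→1  {8,10}→1  {9,10}→2
  3 left: {5,8,10}→1  {6,7,9}→1  {7,9,10}→3  {8,9,10}→3
  4 left: {1,5,8,10}→1  {4,6,7,9}→1  {5,8,9,10}→4  {6,7,9,10}→4  {7,8,9,10}→6
  5 left: {1,5,8,9,10}→5  {3,4,6,7,9}→1  {4,6,7,9,10}→5  {5,7,8,9,10}→10  {6,7,8,9,10}→10
  6 left: {1,5,7,8,9,10}→15  {2,3,4,6,7,9}→1  {3,4,6,7,9,10}→6  {4,6,7,8,9,10}→15  {5,6,7,8,9,10}→20
  7 left: {1,5,6,7,8,9,10}→35  {2,3,4,6,7,9,10}→7  {3,4,6,7,8,9,10}→21  {4,5,6,7,8,9,10}→35
  8 left: {1,4,5,6,7,8,9,10}→70  {2,3,4,6,7,8,9,10}→28  {3,4,5,6,7,8,9,10}→56
  9 left: {1,3,4,5,6,7,8,9,10}→126  {2,3,4,5,6,7,8,9,10}→84
  placing 0:d first → 210 extensions

210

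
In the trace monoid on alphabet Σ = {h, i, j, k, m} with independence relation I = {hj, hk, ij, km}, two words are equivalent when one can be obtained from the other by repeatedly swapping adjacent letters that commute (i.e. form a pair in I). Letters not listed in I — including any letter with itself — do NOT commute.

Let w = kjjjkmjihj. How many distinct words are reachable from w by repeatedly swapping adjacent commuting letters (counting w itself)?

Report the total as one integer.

drop 0:k onto floor
drop 1:j onto {0:k}
drop 2:j onto {1:j}
drop 3:j onto {2:j}
drop 4:k onto {3:j}
drop 5:m onto {3:j}
drop 6:j onto {4:k, 5:m}
drop 7:i onto {4:k, 5:m}
drop 8:h onto {7:i}
drop 9:j onto {6:j}
ground layer = {0:k}
drop-orders for the pieces not yet dropped (sum over which currently-grounded one goes next):
  1 to go: {8} 1  {9} 1
  2 to go: {6,9} 1  {7,8} 1  {8,9} 2
  3 to go: {6,8,9} 3  {7,8,9} 3
  4 to go: {6,7,8,9} 6
  5 to go: {4,6,7,8,9} 6  {5,6,7,8,9} 6
  6 to go: {4,5,6,7,8,9} 12
  7 to go: {3,4,5,6,7,8,9} 12
  8 to go: {2,3,4,5,6,7,8,9} 12
  if 0:k drops first: 12 orders

12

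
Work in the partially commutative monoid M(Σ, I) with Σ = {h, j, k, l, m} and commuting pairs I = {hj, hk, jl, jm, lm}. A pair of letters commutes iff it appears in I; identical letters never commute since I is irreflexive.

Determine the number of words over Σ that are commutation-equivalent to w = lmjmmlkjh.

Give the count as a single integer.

#0=l has no predecessor
#1=m has no predecessor
#2=j has no predecessor
#3=m depends on [1:m]
#4=m depends on [3:m]
#5=l depends on [0:l]
#6=k depends on [2:j, 4:m, 5:l]
#7=j depends on [6:k]
#8=h depends on [4:m, 5:l]
sources: [0:l, 1:m, 2:j]
N(rest) = Σ N(rest − s) over sources s of rest; N(one piece) = 1:
  size 1 → [7]=1  [8]=1
  size 2 → [6,7]=1  [7,8]=2
  size 3 → [2,6,7]=1  [6,7,8]=3
  size 4 → [2,6,7,8]=4  [4,6,7,8]=3  [5,6,7,8]=3
  size 5 → [0,5,6,7,8]=3  [2,4,6,7,8]=7  [2,5,6,7,8]=7  [3,4,6,7,8]=3  [4,5,6,7,8]=6
  size 6 → [0,2,5,6,7,8]=10  [0,4,5,6,7,8]=9  [1,3,4,6,7,8]=3  [2,3,4,6,7,8]=10  [2,4,5,6,7,8]=20  [3,4,5,6,7,8]=9
  size 7 → [0,2,4,5,6,7,8]=39  [0,3,4,5,6,7,8]=18  [1,2,3,4,6,7,8]=13  [1,3,4,5,6,7,8]=12  [2,3,4,5,6,7,8]=39
  first=0(l) contributes 64
  first=1(m) contributes 96
  first=2(j) contributes 30
|[w]| = 190

190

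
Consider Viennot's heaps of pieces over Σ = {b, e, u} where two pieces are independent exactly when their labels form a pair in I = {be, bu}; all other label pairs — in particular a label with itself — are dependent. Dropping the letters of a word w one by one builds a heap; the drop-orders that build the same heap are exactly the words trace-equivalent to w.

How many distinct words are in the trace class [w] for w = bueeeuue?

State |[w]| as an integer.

drop 0:b onto floor
drop 1:u onto floor
drop 2:e onto {1:u}
drop 3:e onto {2:e}
drop 4:e onto {3:e}
drop 5:u onto {4:e}
drop 6:u onto {5:u}
drop 7:e onto {6:u}
ground layer = {0:b, 1:u}
drop-orders for the pieces not yet dropped (sum over which currently-grounded one goes next):
  1 to go: {0} 1  {7} 1
  2 to go: {0,7} 2  {6,7} 1
  3 to go: {0,6,7} 3  {5,6,7} 1
  4 to go: {0,5,6,7} 4  {4,5,6,7} 1
  5 to go: {0,4,5,6,7} 5  {3,4,5,6,7} 1
  6 to go: {0,3,4,5,6,7} 6  {2,3,4,5,6,7} 1
  if 0:b drops first: 1 orders
  if 1:u drops first: 7 orders
heap linearizations: 8

8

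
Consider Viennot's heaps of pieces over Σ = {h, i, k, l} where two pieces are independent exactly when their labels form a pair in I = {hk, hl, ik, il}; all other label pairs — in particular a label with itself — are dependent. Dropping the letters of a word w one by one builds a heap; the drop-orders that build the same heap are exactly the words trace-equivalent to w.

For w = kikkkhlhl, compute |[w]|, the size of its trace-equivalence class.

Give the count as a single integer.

84

piece 0:k — minimal
piece 1:i — minimal
piece 2:k rests on {0:k}
piece 3:k rests on {2:k}
piece 4:k rests on {3:k}
piece 5:h rests on {1:i}
piece 6:l rests on {4:k}
piece 7:h rests on {5:h}
piece 8:l rests on {6:l}
minimal pieces: {0:k, 1:i}
ways to finish when only these pieces remain (= sum over removing one remaining piece with nothing left below it):
  1 left: {7}→1  {8}→1
  2 left: {5,7}→1  {6,8}→1  {7,8}→2
  3 left: {1,5,7}→1  {4,6,8}→1  {5,7,8}→3  {6,7,8}→3
  4 left: {1,5,7,8}→4  {3,4,6,8}→1  {4,6,7,8}→4  {5,6,7,8}→6
  5 left: {1,5,6,7,8}→10  {2,3,4,6,8}→1  {3,4,6,7,8}→5  {4,5,6,7,8}→10
  6 left: {0,2,3,4,6,8}→1  {1,4,5,6,7,8}→20  {2,3,4,6,7,8}→6  {3,4,5,6,7,8}→15
  7 left: {0,2,3,4,6,7,8}→7  {1,3,4,5,6,7,8}→35  {2,3,4,5,6,7,8}→21
  placing 0:k first → 56 extensions
  placing 1:i first → 28 extensions
total linear extensions = 84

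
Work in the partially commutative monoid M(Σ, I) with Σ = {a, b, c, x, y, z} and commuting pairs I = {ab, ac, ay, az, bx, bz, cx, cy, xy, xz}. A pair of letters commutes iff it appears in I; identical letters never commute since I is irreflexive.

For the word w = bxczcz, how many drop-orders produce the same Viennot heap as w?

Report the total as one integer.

6

drop 0:b onto floor
drop 1:x onto floor
drop 2:c onto {0:b}
drop 3:z onto {2:c}
drop 4:c onto {3:z}
drop 5:z onto {4:c}
ground layer = {0:b, 1:x}
drop-orders for the pieces not yet dropped (sum over which currently-grounded one goes next):
  1 to go: {1} 1  {5} 1
  2 to go: {1,5} 2  {4,5} 1
  3 to go: {1,4,5} 3  {3,4,5} 1
  4 to go: {1,3,4,5} 4  {2,3,4,5} 1
  if 0:b drops first: 5 orders
  if 1:x drops first: 1 orders
heap linearizations: 6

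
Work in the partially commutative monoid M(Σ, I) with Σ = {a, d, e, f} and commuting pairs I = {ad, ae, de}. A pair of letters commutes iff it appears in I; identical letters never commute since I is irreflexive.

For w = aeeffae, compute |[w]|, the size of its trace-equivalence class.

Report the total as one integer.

6

#0=a has no predecessor
#1=e has no predecessor
#2=e depends on [1:e]
#3=f depends on [0:a, 2:e]
#4=f depends on [3:f]
#5=a depends on [4:f]
#6=e depends on [4:f]
sources: [0:a, 1:e]
N(rest) = Σ N(rest − s) over sources s of rest; N(one piece) = 1:
  size 1 → [5]=1  [6]=1
  size 2 → [5,6]=2
  size 3 → [4,5,6]=2
  size 4 → [3,4,5,6]=2
  size 5 → [0,3,4,5,6]=2  [2,3,4,5,6]=2
  first=0(a) contributes 2
  first=1(e) contributes 4
|[w]| = 6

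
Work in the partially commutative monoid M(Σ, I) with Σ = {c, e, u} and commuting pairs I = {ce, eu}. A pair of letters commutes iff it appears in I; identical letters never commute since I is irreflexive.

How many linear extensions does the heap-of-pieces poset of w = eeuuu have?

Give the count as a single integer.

10

#0=e has no predecessor
#1=e depends on [0:e]
#2=u has no predecessor
#3=u depends on [2:u]
#4=u depends on [3:u]
sources: [0:e, 2:u]
N(rest) = Σ N(rest − s) over sources s of rest; N(one piece) = 1:
  size 1 → [1]=1  [4]=1
  size 2 → [0,1]=1  [1,4]=2  [3,4]=1
  size 3 → [0,1,4]=3  [1,3,4]=3  [2,3,4]=1
  first=0(e) contributes 4
  first=2(u) contributes 6
|[w]| = 10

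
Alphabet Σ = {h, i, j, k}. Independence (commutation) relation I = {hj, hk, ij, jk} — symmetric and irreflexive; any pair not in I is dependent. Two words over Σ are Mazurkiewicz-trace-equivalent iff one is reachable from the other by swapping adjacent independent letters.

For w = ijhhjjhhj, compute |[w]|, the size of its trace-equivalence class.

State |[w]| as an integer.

126

#0=i has no predecessor
#1=j has no predecessor
#2=h depends on [0:i]
#3=h depends on [2:h]
#4=j depends on [1:j]
#5=j depends on [4:j]
#6=h depends on [3:h]
#7=h depends on [6:h]
#8=j depends on [5:j]
sources: [0:i, 1:j]
N(rest) = Σ N(rest − s) over sources s of rest; N(one piece) = 1:
  size 1 → [7]=1  [8]=1
  size 2 → [5,8]=1  [6,7]=1  [7,8]=2
  size 3 → [3,6,7]=1  [4,5,8]=1  [5,7,8]=3  [6,7,8]=3
  size 4 → [1,4,5,8]=1  [2,3,6,7]=1  [3,6,7,8]=4  [4,5,7,8]=4  [5,6,7,8]=6
  size 5 → [0,2,3,6,7]=1  [1,4,5,7,8]=5  [2,3,6,7,8]=5  [3,5,6,7,8]=10  [4,5,6,7,8]=10
  size 6 → [0,2,3,6,7,8]=6  [1,4,5,6,7,8]=15  [2,3,5,6,7,8]=15  [3,4,5,6,7,8]=20
  size 7 → [0,2,3,5,6,7,8]=21  [1,3,4,5,6,7,8]=35  [2,3,4,5,6,7,8]=35
  first=0(i) contributes 70
  first=1(j) contributes 56
|[w]| = 126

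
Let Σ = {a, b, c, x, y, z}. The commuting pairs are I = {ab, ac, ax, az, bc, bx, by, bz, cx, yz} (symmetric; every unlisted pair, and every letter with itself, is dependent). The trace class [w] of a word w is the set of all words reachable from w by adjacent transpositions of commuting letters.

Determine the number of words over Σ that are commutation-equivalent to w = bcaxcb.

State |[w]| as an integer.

0(b) covers ∅
1(c) covers ∅
2(a) covers ∅
3(x) covers ∅
4(c) covers 1:c
5(b) covers 0:b
floor of heap: 0:b, 1:c, 2:a, 3:x
completions by unplaced set U, small U first (add the entries for U minus each lowest piece of U):
  |U|=1: {2}:1  {3}:1  {4}:1  {5}:1
  |U|=2: {0,5}:1  {1,4}:1  {2,3}:2  {2,4}:2  {2,5}:2  {3,4}:2  {3,5}:2  {4,5}:2
  |U|=3: {0,2,5}:3  {0,3,5}:3  {0,4,5}:3  {1,2,4}:3  {1,3,4}:3  {1,4,5}:3  {2,3,4}:6  {2,3,5}:6  {2,4,5}:6  {3,4,5}:6
  |U|=4: {0,1,4,5}:6  {0,2,3,5}:12  {0,2,4,5}:12  {0,3,4,5}:12  {1,2,3,4}:12  {1,2,4,5}:12  {1,3,4,5}:12  {2,3,4,5}:24
  start at 0(b): 60
  start at 1(c): 60
  start at 2(a): 30
  start at 3(x): 30
sum over floor = 180

180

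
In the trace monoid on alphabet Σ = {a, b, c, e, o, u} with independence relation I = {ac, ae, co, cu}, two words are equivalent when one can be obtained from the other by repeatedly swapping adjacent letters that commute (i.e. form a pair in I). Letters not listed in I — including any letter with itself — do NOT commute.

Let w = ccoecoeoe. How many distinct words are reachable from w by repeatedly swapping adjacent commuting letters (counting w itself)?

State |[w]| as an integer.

6

piece 0:c — minimal
piece 1:c rests on {0:c}
piece 2:o — minimal
piece 3:e rests on {1:c, 2:o}
piece 4:c rests on {3:e}
piece 5:o rests on {3:e}
piece 6:e rests on {4:c, 5:o}
piece 7:o rests on {6:e}
piece 8:e rests on {7:o}
minimal pieces: {0:c, 2:o}
ways to finish when only these pieces remain (= sum over removing one remaining piece with nothing left below it):
  1 left: {8}→1
  2 left: {7,8}→1
  3 left: {6,7,8}→1
  4 left: {4,6,7,8}→1  {5,6,7,8}→1
  5 left: {4,5,6,7,8}→2
  6 left: {3,4,5,6,7,8}→2
  7 left: {1,3,4,5,6,7,8}→2  {2,3,4,5,6,7,8}→2
  placing 0:c first → 4 extensions
  placing 2:o first → 2 extensions
total linear extensions = 6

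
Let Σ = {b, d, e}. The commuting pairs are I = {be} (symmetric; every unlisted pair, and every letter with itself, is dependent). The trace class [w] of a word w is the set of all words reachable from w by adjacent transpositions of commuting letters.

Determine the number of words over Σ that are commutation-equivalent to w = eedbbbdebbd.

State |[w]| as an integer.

3

piece 0:e — minimal
piece 1:e rests on {0:e}
piece 2:d rests on {1:e}
piece 3:b rests on {2:d}
piece 4:b rests on {3:b}
piece 5:b rests on {4:b}
piece 6:d rests on {5:b}
piece 7:e rests on {6:d}
piece 8:b rests on {6:d}
piece 9:b rests on {8:b}
piece 10:d rests on {7:e, 9:b}
minimal pieces: {0:e}
ways to finish when only these pieces remain (= sum over removing one remaining piece with nothing left below it):
  1 left: {10}→1
  2 left: {7,10}→1  {9,10}→1
  3 left: {7,9,10}→2  {8,9,10}→1
  4 left: {7,8,9,10}→3
  5 left: {6,7,8,9,10}→3
  6 left: {5,6,7,8,9,10}→3
  7 left: {4,5,6,7,8,9,10}→3
  8 left: {3,4,5,6,7,8,9,10}→3
  9 left: {2,3,4,5,6,7,8,9,10}→3
  placing 0:e first → 3 extensions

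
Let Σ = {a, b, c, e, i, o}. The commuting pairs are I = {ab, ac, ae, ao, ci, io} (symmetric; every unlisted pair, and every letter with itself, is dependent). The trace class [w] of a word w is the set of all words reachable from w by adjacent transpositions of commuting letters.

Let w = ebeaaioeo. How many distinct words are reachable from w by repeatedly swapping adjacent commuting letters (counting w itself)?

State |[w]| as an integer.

drop 0:e onto floor
drop 1:b onto {0:e}
drop 2:e onto {1:b}
drop 3:a onto floor
drop 4:a onto {3:a}
drop 5:i onto {2:e, 4:a}
drop 6:o onto {2:e}
drop 7:e onto {5:i, 6:o}
drop 8:o onto {7:e}
ground layer = {0:e, 3:a}
drop-orders for the pieces not yet dropped (sum over which currently-grounded one goes next):
  1 to go: {8} 1
  2 to go: {7,8} 1
  3 to go: {5,7,8} 1  {6,7,8} 1
  4 to go: {4,5,7,8} 1  {5,6,7,8} 2
  5 to go: {2,5,6,7,8} 2  {3,4,5,7,8} 1  {4,5,6,7,8} 3
  6 to go: {1,2,5,6,7,8} 2  {2,4,5,6,7,8} 5  {3,4,5,6,7,8} 4
  7 to go: {0,1,2,5,6,7,8} 2  {1,2,4,5,6,7,8} 7  {2,3,4,5,6,7,8} 9
  if 0:e drops first: 16 orders
  if 3:a drops first: 9 orders
heap linearizations: 25

25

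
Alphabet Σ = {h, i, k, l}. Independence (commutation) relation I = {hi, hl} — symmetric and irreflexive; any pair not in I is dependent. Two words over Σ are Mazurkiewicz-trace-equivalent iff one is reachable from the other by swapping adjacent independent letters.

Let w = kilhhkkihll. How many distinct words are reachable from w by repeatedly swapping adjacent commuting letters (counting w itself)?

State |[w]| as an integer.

24

drop 0:k onto floor
drop 1:i onto {0:k}
drop 2:l onto {1:i}
drop 3:h onto {0:k}
drop 4:h onto {3:h}
drop 5:k onto {2:l, 4:h}
drop 6:k onto {5:k}
drop 7:i onto {6:k}
drop 8:h onto {6:k}
drop 9:l onto {7:i}
drop 10:l onto {9:l}
ground layer = {0:k}
drop-orders for the pieces not yet dropped (sum over which currently-grounded one goes next):
  1 to go: {8} 1  {10} 1
  2 to go: {8,10} 2  {9,10} 1
  3 to go: {7,9,10} 1  {8,9,10} 3
  4 to go: {7,8,9,10} 4
  5 to go: {6,7,8,9,10} 4
  6 to go: {5,6,7,8,9,10} 4
  7 to go: {2,5,6,7,8,9,10} 4  {4,5,6,7,8,9,10} 4
  8 to go: {1,2,5,6,7,8,9,10} 4  {2,4,5,6,7,8,9,10} 8  {3,4,5,6,7,8,9,10} 4
  9 to go: {1,2,4,5,6,7,8,9,10} 12  {2,3,4,5,6,7,8,9,10} 12
  if 0:k drops first: 24 orders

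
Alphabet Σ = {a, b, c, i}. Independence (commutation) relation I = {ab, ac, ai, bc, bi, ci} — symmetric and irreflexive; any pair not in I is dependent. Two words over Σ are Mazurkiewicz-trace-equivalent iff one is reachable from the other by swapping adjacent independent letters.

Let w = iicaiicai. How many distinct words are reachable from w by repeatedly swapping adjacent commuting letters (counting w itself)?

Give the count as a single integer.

0(i) covers ∅
1(i) covers 0:i
2(c) covers ∅
3(a) covers ∅
4(i) covers 1:i
5(i) covers 4:i
6(c) covers 2:c
7(a) covers 3:a
8(i) covers 5:i
floor of heap: 0:i, 2:c, 3:a
completions by unplaced set U, small U first (add the entries for U minus each lowest piece of U):
  |U|=1: {6}:1  {7}:1  {8}:1
  |U|=2: {2,6}:1  {3,7}:1  {5,8}:1  {6,7}:2  {6,8}:2  {7,8}:2
  |U|=3: {2,6,7}:3  {2,6,8}:3  {3,6,7}:3  {3,7,8}:3  {4,5,8}:1  {5,6,8}:3  {5,7,8}:3  {6,7,8}:6
  |U|=4: {1,4,5,8}:1  {2,3,6,7}:6  {2,5,6,8}:6  {2,6,7,8}:12  {3,5,7,8}:6  {3,6,7,8}:12  {4,5,6,8}:4  {4,5,7,8}:4  {5,6,7,8}:12
  |U|=5: {0,1,4,5,8}:1  {1,4,5,6,8}:5  {1,4,5,7,8}:5  {2,3,6,7,8}:30  {2,4,5,6,8}:10  {2,5,6,7,8}:30  {3,4,5,7,8}:10  {3,5,6,7,8}:30  {4,5,6,7,8}:20
  |U|=6: {0,1,4,5,6,8}:6  {0,1,4,5,7,8}:6  {1,2,4,5,6,8}:15  {1,3,4,5,7,8}:15  {1,4,5,6,7,8}:30  {2,3,5,6,7,8}:90  {2,4,5,6,7,8}:60  {3,4,5,6,7,8}:60
  |U|=7: {0,1,2,4,5,6,8}:21  {0,1,3,4,5,7,8}:21  {0,1,4,5,6,7,8}:42  {1,2,4,5,6,7,8}:105  {1,3,4,5,6,7,8}:105  {2,3,4,5,6,7,8}:210
  start at 0(i): 420
  start at 2(c): 168
  start at 3(a): 168
sum over floor = 756

756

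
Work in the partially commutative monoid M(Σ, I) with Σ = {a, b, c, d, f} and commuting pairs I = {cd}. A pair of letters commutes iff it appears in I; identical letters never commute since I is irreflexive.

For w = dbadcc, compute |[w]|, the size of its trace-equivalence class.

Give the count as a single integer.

0(d) covers ∅
1(b) covers 0:d
2(a) covers 1:b
3(d) covers 2:a
4(c) covers 2:a
5(c) covers 4:c
floor of heap: 0:d
completions by unplaced set U, small U first (add the entries for U minus each lowest piece of U):
  |U|=1: {3}:1  {5}:1
  |U|=2: {3,5}:2  {4,5}:1
  |U|=3: {3,4,5}:3
  |U|=4: {2,3,4,5}:3
  start at 0(d): 3

3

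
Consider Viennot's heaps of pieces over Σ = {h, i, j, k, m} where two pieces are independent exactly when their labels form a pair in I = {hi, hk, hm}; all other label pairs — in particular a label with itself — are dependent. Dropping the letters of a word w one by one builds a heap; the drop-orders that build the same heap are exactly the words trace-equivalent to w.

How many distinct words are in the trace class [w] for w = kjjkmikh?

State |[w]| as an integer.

5

drop 0:k onto floor
drop 1:j onto {0:k}
drop 2:j onto {1:j}
drop 3:k onto {2:j}
drop 4:m onto {3:k}
drop 5:i onto {4:m}
drop 6:k onto {5:i}
drop 7:h onto {2:j}
ground layer = {0:k}
drop-orders for the pieces not yet dropped (sum over which currently-grounded one goes next):
  1 to go: {6} 1  {7} 1
  2 to go: {5,6} 1  {6,7} 2
  3 to go: {4,5,6} 1  {5,6,7} 3
  4 to go: {3,4,5,6} 1  {4,5,6,7} 4
  5 to go: {3,4,5,6,7} 5
  6 to go: {2,3,4,5,6,7} 5
  if 0:k drops first: 5 orders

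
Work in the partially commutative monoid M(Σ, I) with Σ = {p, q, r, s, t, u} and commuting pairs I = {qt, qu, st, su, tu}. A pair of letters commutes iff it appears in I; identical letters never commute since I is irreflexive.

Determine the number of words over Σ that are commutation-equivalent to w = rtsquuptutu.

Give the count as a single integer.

piece 0:r — minimal
piece 1:t rests on {0:r}
piece 2:s rests on {0:r}
piece 3:q rests on {2:s}
piece 4:u rests on {0:r}
piece 5:u rests on {4:u}
piece 6:p rests on {1:t, 3:q, 5:u}
piece 7:t rests on {6:p}
piece 8:u rests on {6:p}
piece 9:t rests on {7:t}
piece 10:u rests on {8:u}
minimal pieces: {0:r}
ways to finish when only these pieces remain (= sum over removing one remaining piece with nothing left below it):
  1 left: {9}→1  {10}→1
  2 left: {7,9}→1  {8,10}→1  {9,10}→2
  3 left: {7,9,10}→3  {8,9,10}→3
  4 left: {7,8,9,10}→6
  5 left: {6,7,8,9,10}→6
  6 left: {1,6,7,8,9,10}→6  {3,6,7,8,9,10}→6  {5,6,7,8,9,10}→6
  7 left: {1,3,6,7,8,9,10}→12  {1,5,6,7,8,9,10}→12  {2,3,6,7,8,9,10}→6  {3,5,6,7,8,9,10}→12  {4,5,6,7,8,9,10}→6
  8 left: {1,2,3,6,7,8,9,10}→18  {1,3,5,6,7,8,9,10}→36  {1,4,5,6,7,8,9,10}→18  {2,3,5,6,7,8,9,10}→18  {3,4,5,6,7,8,9,10}→18
  9 left: {1,2,3,5,6,7,8,9,10}→72  {1,3,4,5,6,7,8,9,10}→72  {2,3,4,5,6,7,8,9,10}→36
  placing 0:r first → 180 extensions

180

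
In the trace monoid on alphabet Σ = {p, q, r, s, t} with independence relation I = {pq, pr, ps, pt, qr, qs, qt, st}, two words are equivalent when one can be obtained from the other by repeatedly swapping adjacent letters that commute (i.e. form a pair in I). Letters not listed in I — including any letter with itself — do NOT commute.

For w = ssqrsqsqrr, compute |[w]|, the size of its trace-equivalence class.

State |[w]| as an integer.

120

0(s) covers ∅
1(s) covers 0:s
2(q) covers ∅
3(r) covers 1:s
4(s) covers 3:r
5(q) covers 2:q
6(s) covers 4:s
7(q) covers 5:q
8(r) covers 6:s
9(r) covers 8:r
floor of heap: 0:s, 2:q
completions by unplaced set U, small U first (add the entries for U minus each lowest piece of U):
  |U|=1: {7}:1  {9}:1
  |U|=2: {5,7}:1  {7,9}:2  {8,9}:1
  |U|=3: {2,5,7}:1  {5,7,9}:3  {6,8,9}:1  {7,8,9}:3
  |U|=4: {2,5,7,9}:4  {4,6,8,9}:1  {5,7,8,9}:6  {6,7,8,9}:4
  |U|=5: {2,5,7,8,9}:10  {3,4,6,8,9}:1  {4,6,7,8,9}:5  {5,6,7,8,9}:10
  |U|=6: {1,3,4,6,8,9}:1  {2,5,6,7,8,9}:20  {3,4,6,7,8,9}:6  {4,5,6,7,8,9}:15
  |U|=7: {0,1,3,4,6,8,9}:1  {1,3,4,6,7,8,9}:7  {2,4,5,6,7,8,9}:35  {3,4,5,6,7,8,9}:21
  |U|=8: {0,1,3,4,6,7,8,9}:8  {1,3,4,5,6,7,8,9}:28  {2,3,4,5,6,7,8,9}:56
  start at 0(s): 84
  start at 2(q): 36
sum over floor = 120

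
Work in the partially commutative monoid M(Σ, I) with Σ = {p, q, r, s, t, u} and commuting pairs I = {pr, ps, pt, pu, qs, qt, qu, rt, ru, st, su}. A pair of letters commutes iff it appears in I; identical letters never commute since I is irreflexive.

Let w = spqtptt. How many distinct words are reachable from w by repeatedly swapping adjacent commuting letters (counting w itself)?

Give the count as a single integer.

140

piece 0:s — minimal
piece 1:p — minimal
piece 2:q rests on {1:p}
piece 3:t — minimal
piece 4:p rests on {2:q}
piece 5:t rests on {3:t}
piece 6:t rests on {5:t}
minimal pieces: {0:s, 1:p, 3:t}
ways to finish when only these pieces remain (= sum over removing one remaining piece with nothing left below it):
  1 left: {0}→1  {4}→1  {6}→1
  2 left: {0,4}→2  {0,6}→2  {2,4}→1  {4,6}→2  {5,6}→1
  3 left: {0,2,4}→3  {0,4,6}→6  {0,5,6}→3  {1,2,4}→1  {2,4,6}→3  {3,5,6}→1  {4,5,6}→3
  4 left: {0,1,2,4}→4  {0,2,4,6}→12  {0,3,5,6}→4  {0,4,5,6}→12  {1,2,4,6}→4  {2,4,5,6}→6  {3,4,5,6}→4
  5 left: {0,1,2,4,6}→20  {0,2,4,5,6}→30  {0,3,4,5,6}→20  {1,2,4,5,6}→10  {2,3,4,5,6}→10
  placing 0:s first → 20 extensions
  placing 1:p first → 60 extensions
  placing 3:t first → 60 extensions
total linear extensions = 140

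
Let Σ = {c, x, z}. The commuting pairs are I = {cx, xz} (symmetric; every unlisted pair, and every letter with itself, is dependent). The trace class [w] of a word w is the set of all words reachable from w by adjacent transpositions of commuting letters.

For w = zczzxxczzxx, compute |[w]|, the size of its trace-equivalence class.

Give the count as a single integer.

#0=z has no predecessor
#1=c depends on [0:z]
#2=z depends on [1:c]
#3=z depends on [2:z]
#4=x has no predecessor
#5=x depends on [4:x]
#6=c depends on [3:z]
#7=z depends on [6:c]
#8=z depends on [7:z]
#9=x depends on [5:x]
#10=x depends on [9:x]
sources: [0:z, 4:x]
N(rest) = Σ N(rest − s) over sources s of rest; N(one piece) = 1:
  size 1 → [8]=1  [10]=1
  size 2 → [7,8]=1  [8,10]=2  [9,10]=1
  size 3 → [5,9,10]=1  [6,7,8]=1  [7,8,10]=3  [8,9,10]=3
  size 4 → [3,6,7,8]=1  [4,5,9,10]=1  [5,8,9,10]=4  [6,7,8,10]=4  [7,8,9,10]=6
  size 5 → [2,3,6,7,8]=1  [3,6,7,8,10]=5  [4,5,8,9,10]=5  [5,7,8,9,10]=10  [6,7,8,9,10]=10
  size 6 → [1,2,3,6,7,8]=1  [2,3,6,7,8,10]=6  [3,6,7,8,9,10]=15  [4,5,7,8,9,10]=15  [5,6,7,8,9,10]=20
  size 7 → [0,1,2,3,6,7,8]=1  [1,2,3,6,7,8,10]=7  [2,3,6,7,8,9,10]=21  [3,5,6,7,8,9,10]=35  [4,5,6,7,8,9,10]=35
  size 8 → [0,1,2,3,6,7,8,10]=8  [1,2,3,6,7,8,9,10]=28  [2,3,5,6,7,8,9,10]=56  [3,4,5,6,7,8,9,10]=70
  size 9 → [0,1,2,3,6,7,8,9,10]=36  [1,2,3,5,6,7,8,9,10]=84  [2,3,4,5,6,7,8,9,10]=126
  first=0(z) contributes 210
  first=4(x) contributes 120
|[w]| = 330

330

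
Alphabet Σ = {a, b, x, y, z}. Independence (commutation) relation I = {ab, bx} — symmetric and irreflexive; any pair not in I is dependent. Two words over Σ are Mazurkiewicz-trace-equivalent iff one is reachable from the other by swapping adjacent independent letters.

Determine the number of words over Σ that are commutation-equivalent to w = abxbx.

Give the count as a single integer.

10

#0=a has no predecessor
#1=b has no predecessor
#2=x depends on [0:a]
#3=b depends on [1:b]
#4=x depends on [2:x]
sources: [0:a, 1:b]
N(rest) = Σ N(rest − s) over sources s of rest; N(one piece) = 1:
  size 1 → [3]=1  [4]=1
  size 2 → [1,3]=1  [2,4]=1  [3,4]=2
  size 3 → [0,2,4]=1  [1,3,4]=3  [2,3,4]=3
  first=0(a) contributes 6
  first=1(b) contributes 4
|[w]| = 10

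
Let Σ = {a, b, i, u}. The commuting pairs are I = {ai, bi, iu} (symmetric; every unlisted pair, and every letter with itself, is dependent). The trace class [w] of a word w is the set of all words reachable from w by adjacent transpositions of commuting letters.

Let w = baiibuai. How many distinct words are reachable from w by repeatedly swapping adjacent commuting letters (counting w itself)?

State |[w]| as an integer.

56

drop 0:b onto floor
drop 1:a onto {0:b}
drop 2:i onto floor
drop 3:i onto {2:i}
drop 4:b onto {1:a}
drop 5:u onto {4:b}
drop 6:a onto {5:u}
drop 7:i onto {3:i}
ground layer = {0:b, 2:i}
drop-orders for the pieces not yet dropped (sum over which currently-grounded one goes next):
  1 to go: {6} 1  {7} 1
  2 to go: {3,7} 1  {5,6} 1  {6,7} 2
  3 to go: {2,3,7} 1  {3,6,7} 3  {4,5,6} 1  {5,6,7} 3
  4 to go: {1,4,5,6} 1  {2,3,6,7} 4  {3,5,6,7} 6  {4,5,6,7} 4
  5 to go: {0,1,4,5,6} 1  {1,4,5,6,7} 5  {2,3,5,6,7} 10  {3,4,5,6,7} 10
  6 to go: {0,1,4,5,6,7} 6  {1,3,4,5,6,7} 15  {2,3,4,5,6,7} 20
  if 0:b drops first: 35 orders
  if 2:i drops first: 21 orders
heap linearizations: 56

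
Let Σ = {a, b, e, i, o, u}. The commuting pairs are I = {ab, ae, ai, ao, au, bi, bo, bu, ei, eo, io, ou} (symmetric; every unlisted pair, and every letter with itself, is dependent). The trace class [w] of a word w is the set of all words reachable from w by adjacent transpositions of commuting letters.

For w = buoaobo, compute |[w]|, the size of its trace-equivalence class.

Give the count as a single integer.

0(b) covers ∅
1(u) covers ∅
2(o) covers ∅
3(a) covers ∅
4(o) covers 2:o
5(b) covers 0:b
6(o) covers 4:o
floor of heap: 0:b, 1:u, 2:o, 3:a
completions by unplaced set U, small U first (add the entries for U minus each lowest piece of U):
  |U|=1: {1}:1  {3}:1  {5}:1  {6}:1
  |U|=2: {0,5}:1  {1,3}:2  {1,5}:2  {1,6}:2  {3,5}:2  {3,6}:2  {4,6}:1  {5,6}:2
  |U|=3: {0,1,5}:3  {0,3,5}:3  {0,5,6}:3  {1,3,5}:6  {1,3,6}:6  {1,4,6}:3  {1,5,6}:6  {2,4,6}:1  {3,4,6}:3  {3,5,6}:6  {4,5,6}:3
  |U|=4: {0,1,3,5}:12  {0,1,5,6}:12  {0,3,5,6}:12  {0,4,5,6}:6  {1,2,4,6}:4  {1,3,4,6}:12  {1,3,5,6}:24  {1,4,5,6}:12  {2,3,4,6}:4  {2,4,5,6}:4  {3,4,5,6}:12
  |U|=5: {0,1,3,5,6}:60  {0,1,4,5,6}:30  {0,2,4,5,6}:10  {0,3,4,5,6}:30  {1,2,3,4,6}:20  {1,2,4,5,6}:20  {1,3,4,5,6}:60  {2,3,4,5,6}:20
  start at 0(b): 120
  start at 1(u): 60
  start at 2(o): 180
  start at 3(a): 60
sum over floor = 420

420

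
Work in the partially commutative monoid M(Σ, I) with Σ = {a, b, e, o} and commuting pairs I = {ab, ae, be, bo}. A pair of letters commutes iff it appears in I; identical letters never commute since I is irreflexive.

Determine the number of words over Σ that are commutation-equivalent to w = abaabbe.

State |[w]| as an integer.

140

drop 0:a onto floor
drop 1:b onto floor
drop 2:a onto {0:a}
drop 3:a onto {2:a}
drop 4:b onto {1:b}
drop 5:b onto {4:b}
drop 6:e onto floor
ground layer = {0:a, 1:b, 6:e}
drop-orders for the pieces not yet dropped (sum over which currently-grounded one goes next):
  1 to go: {3} 1  {5} 1  {6} 1
  2 to go: {2,3} 1  {3,5} 2  {3,6} 2  {4,5} 1  {5,6} 2
  3 to go: {0,2,3} 1  {1,4,5} 1  {2,3,5} 3  {2,3,6} 3  {3,4,5} 3  {3,5,6} 6  {4,5,6} 3
  4 to go: {0,2,3,5} 4  {0,2,3,6} 4  {1,3,4,5} 4  {1,4,5,6} 4  {2,3,4,5} 6  {2,3,5,6} 12  {3,4,5,6} 12
  5 to go: {0,2,3,4,5} 10  {0,2,3,5,6} 20  {1,2,3,4,5} 10  {1,3,4,5,6} 20  {2,3,4,5,6} 30
  if 0:a drops first: 60 orders
  if 1:b drops first: 60 orders
  if 6:e drops first: 20 orders
heap linearizations: 140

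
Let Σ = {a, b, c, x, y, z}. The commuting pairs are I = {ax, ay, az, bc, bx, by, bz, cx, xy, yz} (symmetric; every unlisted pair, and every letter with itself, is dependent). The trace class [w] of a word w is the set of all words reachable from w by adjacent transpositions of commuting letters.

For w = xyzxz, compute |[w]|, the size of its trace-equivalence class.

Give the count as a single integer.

drop 0:x onto floor
drop 1:y onto floor
drop 2:z onto {0:x}
drop 3:x onto {2:z}
drop 4:z onto {3:x}
ground layer = {0:x, 1:y}
drop-orders for the pieces not yet dropped (sum over which currently-grounded one goes next):
  1 to go: {1} 1  {4} 1
  2 to go: {1,4} 2  {3,4} 1
  3 to go: {1,3,4} 3  {2,3,4} 1
  if 0:x drops first: 4 orders
  if 1:y drops first: 1 orders
heap linearizations: 5

5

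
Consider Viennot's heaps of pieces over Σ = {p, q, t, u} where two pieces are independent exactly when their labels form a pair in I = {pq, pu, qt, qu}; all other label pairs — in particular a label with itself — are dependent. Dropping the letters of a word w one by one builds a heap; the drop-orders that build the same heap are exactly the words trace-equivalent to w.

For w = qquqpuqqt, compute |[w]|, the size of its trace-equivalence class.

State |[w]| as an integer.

378

0(q) covers ∅
1(q) covers 0:q
2(u) covers ∅
3(q) covers 1:q
4(p) covers ∅
5(u) covers 2:u
6(q) covers 3:q
7(q) covers 6:q
8(t) covers 4:p, 5:u
floor of heap: 0:q, 2:u, 4:p
completions by unplaced set U, small U first (add the entries for U minus each lowest piece of U):
  |U|=1: {7}:1  {8}:1
  |U|=2: {4,8}:1  {5,8}:1  {6,7}:1  {7,8}:2
  |U|=3: {2,5,8}:1  {3,6,7}:1  {4,5,8}:2  {4,7,8}:3  {5,7,8}:3  {6,7,8}:3
  |U|=4: {1,3,6,7}:1  {2,4,5,8}:3  {2,5,7,8}:4  {3,6,7,8}:4  {4,5,7,8}:8  {4,6,7,8}:6  {5,6,7,8}:6
  |U|=5: {0,1,3,6,7}:1  {1,3,6,7,8}:5  {2,4,5,7,8}:15  {2,5,6,7,8}:10  {3,4,6,7,8}:10  {3,5,6,7,8}:10  {4,5,6,7,8}:20
  |U|=6: {0,1,3,6,7,8}:6  {1,3,4,6,7,8}:15  {1,3,5,6,7,8}:15  {2,3,5,6,7,8}:20  {2,4,5,6,7,8}:45  {3,4,5,6,7,8}:40
  |U|=7: {0,1,3,4,6,7,8}:21  {0,1,3,5,6,7,8}:21  {1,2,3,5,6,7,8}:35  {1,3,4,5,6,7,8}:70  {2,3,4,5,6,7,8}:105
  start at 0(q): 210
  start at 2(u): 112
  start at 4(p): 56
sum over floor = 378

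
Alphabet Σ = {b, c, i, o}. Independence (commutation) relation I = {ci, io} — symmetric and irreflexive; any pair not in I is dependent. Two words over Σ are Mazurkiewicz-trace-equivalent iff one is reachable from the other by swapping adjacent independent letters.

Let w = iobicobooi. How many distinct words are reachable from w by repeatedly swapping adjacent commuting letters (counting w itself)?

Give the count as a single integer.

18

piece 0:i — minimal
piece 1:o — minimal
piece 2:b rests on {0:i, 1:o}
piece 3:i rests on {2:b}
piece 4:c rests on {2:b}
piece 5:o rests on {4:c}
piece 6:b rests on {3:i, 5:o}
piece 7:o rests on {6:b}
piece 8:o rests on {7:o}
piece 9:i rests on {6:b}
minimal pieces: {0:i, 1:o}
ways to finish when only these pieces remain (= sum over removing one remaining piece with nothing left below it):
  1 left: {8}→1  {9}→1
  2 left: {7,8}→1  {8,9}→2
  3 left: {7,8,9}→3
  4 left: {6,7,8,9}→3
  5 left: {3,6,7,8,9}→3  {5,6,7,8,9}→3
  6 left: {3,5,6,7,8,9}→6  {4,5,6,7,8,9}→3
  7 left: {3,4,5,6,7,8,9}→9
  8 left: {2,3,4,5,6,7,8,9}→9
  placing 0:i first → 9 extensions
  placing 1:o first → 9 extensions
total linear extensions = 18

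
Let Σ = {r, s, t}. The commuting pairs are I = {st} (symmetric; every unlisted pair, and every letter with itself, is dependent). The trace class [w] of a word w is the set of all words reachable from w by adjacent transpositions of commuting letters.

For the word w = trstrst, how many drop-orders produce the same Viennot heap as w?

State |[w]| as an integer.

0(t) covers ∅
1(r) covers 0:t
2(s) covers 1:r
3(t) covers 1:r
4(r) covers 2:s, 3:t
5(s) covers 4:r
6(t) covers 4:r
floor of heap: 0:t
completions by unplaced set U, small U first (add the entries for U minus each lowest piece of U):
  |U|=1: {5}:1  {6}:1
  |U|=2: {5,6}:2
  |U|=3: {4,5,6}:2
  |U|=4: {2,4,5,6}:2  {3,4,5,6}:2
  |U|=5: {2,3,4,5,6}:4
  start at 0(t): 4

4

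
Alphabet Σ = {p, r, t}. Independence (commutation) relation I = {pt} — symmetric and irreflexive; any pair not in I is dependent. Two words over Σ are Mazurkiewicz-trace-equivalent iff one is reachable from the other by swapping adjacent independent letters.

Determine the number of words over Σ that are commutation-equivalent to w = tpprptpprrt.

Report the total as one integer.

#0=t has no predecessor
#1=p has no predecessor
#2=p depends on [1:p]
#3=r depends on [0:t, 2:p]
#4=p depends on [3:r]
#5=t depends on [3:r]
#6=p depends on [4:p]
#7=p depends on [6:p]
#8=r depends on [5:t, 7:p]
#9=r depends on [8:r]
#10=t depends on [9:r]
sources: [0:t, 1:p]
N(rest) = Σ N(rest − s) over sources s of rest; N(one piece) = 1:
  size 1 → [10]=1
  size 2 → [9,10]=1
  size 3 → [8,9,10]=1
  size 4 → [5,8,9,10]=1  [7,8,9,10]=1
  size 5 → [5,7,8,9,10]=2  [6,7,8,9,10]=1
  size 6 → [4,6,7,8,9,10]=1  [5,6,7,8,9,10]=3
  size 7 → [4,5,6,7,8,9,10]=4
  size 8 → [3,4,5,6,7,8,9,10]=4
  size 9 → [0,3,4,5,6,7,8,9,10]=4  [2,3,4,5,6,7,8,9,10]=4
  first=0(t) contributes 4
  first=1(p) contributes 8
|[w]| = 12

12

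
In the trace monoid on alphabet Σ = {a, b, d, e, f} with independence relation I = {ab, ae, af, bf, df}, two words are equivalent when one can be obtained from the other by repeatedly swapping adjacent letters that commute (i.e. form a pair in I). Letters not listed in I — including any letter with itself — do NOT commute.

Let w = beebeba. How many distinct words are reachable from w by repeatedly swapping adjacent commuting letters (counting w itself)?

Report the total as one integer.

7

drop 0:b onto floor
drop 1:e onto {0:b}
drop 2:e onto {1:e}
drop 3:b onto {2:e}
drop 4:e onto {3:b}
drop 5:b onto {4:e}
drop 6:a onto floor
ground layer = {0:b, 6:a}
drop-orders for the pieces not yet dropped (sum over which currently-grounded one goes next):
  1 to go: {5} 1  {6} 1
  2 to go: {4,5} 1  {5,6} 2
  3 to go: {3,4,5} 1  {4,5,6} 3
  4 to go: {2,3,4,5} 1  {3,4,5,6} 4
  5 to go: {1,2,3,4,5} 1  {2,3,4,5,6} 5
  if 0:b drops first: 6 orders
  if 6:a drops first: 1 orders
heap linearizations: 7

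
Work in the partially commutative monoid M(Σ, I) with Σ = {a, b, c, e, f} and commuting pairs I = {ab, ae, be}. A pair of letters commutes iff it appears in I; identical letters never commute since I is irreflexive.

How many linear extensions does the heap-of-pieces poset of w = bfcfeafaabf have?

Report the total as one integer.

6

piece 0:b — minimal
piece 1:f rests on {0:b}
piece 2:c rests on {1:f}
piece 3:f rests on {2:c}
piece 4:e rests on {3:f}
piece 5:a rests on {3:f}
piece 6:f rests on {4:e, 5:a}
piece 7:a rests on {6:f}
piece 8:a rests on {7:a}
piece 9:b rests on {6:f}
piece 10:f rests on {8:a, 9:b}
minimal pieces: {0:b}
ways to finish when only these pieces remain (= sum over removing one remaining piece with nothing left below it):
  1 left: {10}→1
  2 left: {8,10}→1  {9,10}→1
  3 left: {7,8,10}→1  {8,9,10}→2
  4 left: {7,8,9,10}→3
  5 left: {6,7,8,9,10}→3
  6 left: {4,6,7,8,9,10}→3  {5,6,7,8,9,10}→3
  7 left: {4,5,6,7,8,9,10}→6
  8 left: {3,4,5,6,7,8,9,10}→6
  9 left: {2,3,4,5,6,7,8,9,10}→6
  placing 0:b first → 6 extensions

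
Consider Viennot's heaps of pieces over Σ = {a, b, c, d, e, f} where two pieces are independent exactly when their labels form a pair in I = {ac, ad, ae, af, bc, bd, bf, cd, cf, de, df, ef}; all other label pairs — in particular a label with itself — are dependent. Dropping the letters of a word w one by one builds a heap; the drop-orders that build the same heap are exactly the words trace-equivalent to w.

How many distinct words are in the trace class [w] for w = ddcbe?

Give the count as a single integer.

20

drop 0:d onto floor
drop 1:d onto {0:d}
drop 2:c onto floor
drop 3:b onto floor
drop 4:e onto {2:c, 3:b}
ground layer = {0:d, 2:c, 3:b}
drop-orders for the pieces not yet dropped (sum over which currently-grounded one goes next):
  1 to go: {1} 1  {4} 1
  2 to go: {0,1} 1  {1,4} 2  {2,4} 1  {3,4} 1
  3 to go: {0,1,4} 3  {1,2,4} 3  {1,3,4} 3  {2,3,4} 2
  if 0:d drops first: 8 orders
  if 2:c drops first: 6 orders
  if 3:b drops first: 6 orders
heap linearizations: 20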